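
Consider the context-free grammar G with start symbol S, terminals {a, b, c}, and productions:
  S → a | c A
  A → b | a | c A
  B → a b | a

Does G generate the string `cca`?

yes

S ⇒ cA ⇒ ccA ⇒ cca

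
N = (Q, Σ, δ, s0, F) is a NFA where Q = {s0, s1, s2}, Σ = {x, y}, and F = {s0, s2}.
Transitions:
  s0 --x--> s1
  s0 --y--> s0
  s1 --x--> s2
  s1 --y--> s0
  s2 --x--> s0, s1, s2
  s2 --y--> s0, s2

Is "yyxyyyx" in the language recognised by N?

Start: {s0}
read y: {s0}
read y: {s0}
read x: {s1}
read y: {s0}
read y: {s0}
read y: {s0}
read x: {s1}
Reachable ∩ accepting = {} — empty.

rejected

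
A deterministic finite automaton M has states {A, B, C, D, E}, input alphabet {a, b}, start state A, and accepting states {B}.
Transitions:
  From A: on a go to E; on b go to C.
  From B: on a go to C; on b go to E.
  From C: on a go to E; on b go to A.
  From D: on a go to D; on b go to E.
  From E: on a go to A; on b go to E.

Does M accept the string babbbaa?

A --b--> C
C --a--> E
E --b--> E
E --b--> E
E --b--> E
E --a--> A
A --a--> E
End in state E, which is not an accepting state.

rejected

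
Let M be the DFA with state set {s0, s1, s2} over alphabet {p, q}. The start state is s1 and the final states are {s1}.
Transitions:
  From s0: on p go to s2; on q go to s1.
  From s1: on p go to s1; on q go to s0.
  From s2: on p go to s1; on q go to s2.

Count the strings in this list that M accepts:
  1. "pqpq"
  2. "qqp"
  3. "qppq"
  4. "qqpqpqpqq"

"pqpq": rejected
"qqp": accepted
"qppq": rejected
"qqpqpqpqq": accepted

2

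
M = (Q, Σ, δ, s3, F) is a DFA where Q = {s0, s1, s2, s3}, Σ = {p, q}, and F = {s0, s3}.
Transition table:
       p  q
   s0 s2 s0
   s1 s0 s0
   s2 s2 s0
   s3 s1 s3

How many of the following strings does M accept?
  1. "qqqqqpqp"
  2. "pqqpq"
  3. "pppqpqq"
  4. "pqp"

"qqqqqpqp": rejected
"pqqpq": accepted
"pppqpqq": accepted
"pqp": rejected

2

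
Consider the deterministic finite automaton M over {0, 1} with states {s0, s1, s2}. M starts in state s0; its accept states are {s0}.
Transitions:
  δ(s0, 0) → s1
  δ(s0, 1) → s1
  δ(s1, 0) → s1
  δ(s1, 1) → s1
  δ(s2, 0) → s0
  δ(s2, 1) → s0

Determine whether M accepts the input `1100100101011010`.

rejected

s0 --1--> s1
s1 --1--> s1
s1 --0--> s1
s1 --0--> s1
s1 --1--> s1
s1 --0--> s1
s1 --0--> s1
s1 --1--> s1
s1 --0--> s1
s1 --1--> s1
s1 --0--> s1
s1 --1--> s1
s1 --1--> s1
s1 --0--> s1
s1 --1--> s1
s1 --0--> s1
End in state s1, which is not an accepting state.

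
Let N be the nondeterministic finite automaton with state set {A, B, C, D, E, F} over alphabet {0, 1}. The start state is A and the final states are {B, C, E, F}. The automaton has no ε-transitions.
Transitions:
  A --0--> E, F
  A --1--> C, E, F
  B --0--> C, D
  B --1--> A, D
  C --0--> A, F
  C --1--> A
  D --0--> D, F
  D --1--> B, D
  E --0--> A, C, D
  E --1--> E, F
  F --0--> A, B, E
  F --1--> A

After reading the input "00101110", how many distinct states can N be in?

Start: {A}
read 0: {E, F}
read 0: {A, B, C, D, E}
read 1: {A, B, C, D, E, F}
read 0: {A, B, C, D, E, F}
read 1: {A, B, C, D, E, F}
read 1: {A, B, C, D, E, F}
read 1: {A, B, C, D, E, F}
read 0: {A, B, C, D, E, F}
Final reachable set {A, B, C, D, E, F} has 6 states.

6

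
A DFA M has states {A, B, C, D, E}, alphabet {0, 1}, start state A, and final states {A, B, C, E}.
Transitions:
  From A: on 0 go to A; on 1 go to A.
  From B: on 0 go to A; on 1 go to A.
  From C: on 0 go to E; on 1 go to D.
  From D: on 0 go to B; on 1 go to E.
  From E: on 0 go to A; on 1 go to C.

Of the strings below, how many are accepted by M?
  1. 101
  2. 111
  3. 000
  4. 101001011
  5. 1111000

5

101: accepted
111: accepted
000: accepted
101001011: accepted
1111000: accepted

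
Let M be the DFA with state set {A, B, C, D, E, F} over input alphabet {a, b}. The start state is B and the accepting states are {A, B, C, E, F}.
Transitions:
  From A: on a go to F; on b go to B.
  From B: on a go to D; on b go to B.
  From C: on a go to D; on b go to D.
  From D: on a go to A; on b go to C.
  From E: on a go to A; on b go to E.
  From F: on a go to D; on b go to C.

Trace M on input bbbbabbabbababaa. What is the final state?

A

B --b--> B
B --b--> B
B --b--> B
B --b--> B
B --a--> D
D --b--> C
C --b--> D
D --a--> A
A --b--> B
B --b--> B
B --a--> D
D --b--> C
C --a--> D
D --b--> C
C --a--> D
D --a--> A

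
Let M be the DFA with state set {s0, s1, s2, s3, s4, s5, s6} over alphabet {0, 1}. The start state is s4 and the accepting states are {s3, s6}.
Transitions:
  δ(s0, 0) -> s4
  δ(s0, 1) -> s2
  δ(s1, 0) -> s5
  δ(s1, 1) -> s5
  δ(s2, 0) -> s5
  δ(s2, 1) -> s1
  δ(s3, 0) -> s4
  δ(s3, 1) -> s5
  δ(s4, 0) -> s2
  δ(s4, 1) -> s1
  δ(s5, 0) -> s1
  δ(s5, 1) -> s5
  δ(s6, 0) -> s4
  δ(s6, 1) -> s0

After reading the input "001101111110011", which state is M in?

s4 --0--> s2
s2 --0--> s5
s5 --1--> s5
s5 --1--> s5
s5 --0--> s1
s1 --1--> s5
s5 --1--> s5
s5 --1--> s5
s5 --1--> s5
s5 --1--> s5
s5 --1--> s5
s5 --0--> s1
s1 --0--> s5
s5 --1--> s5
s5 --1--> s5

s5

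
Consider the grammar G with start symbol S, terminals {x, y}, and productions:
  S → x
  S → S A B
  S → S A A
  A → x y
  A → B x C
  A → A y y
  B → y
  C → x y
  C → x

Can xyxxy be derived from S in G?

S ⇒ SAB ⇒ xAB ⇒ xBxCB ⇒ xyxCB ⇒ xyxxB ⇒ xyxxy

yes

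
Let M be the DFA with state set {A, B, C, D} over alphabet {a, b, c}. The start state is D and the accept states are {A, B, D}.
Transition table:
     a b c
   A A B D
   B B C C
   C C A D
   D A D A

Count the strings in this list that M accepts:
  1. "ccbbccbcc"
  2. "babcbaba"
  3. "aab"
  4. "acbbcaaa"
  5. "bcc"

"ccbbccbcc": accepted
"babcbaba": accepted
"aab": accepted
"acbbcaaa": accepted
"bcc": accepted

5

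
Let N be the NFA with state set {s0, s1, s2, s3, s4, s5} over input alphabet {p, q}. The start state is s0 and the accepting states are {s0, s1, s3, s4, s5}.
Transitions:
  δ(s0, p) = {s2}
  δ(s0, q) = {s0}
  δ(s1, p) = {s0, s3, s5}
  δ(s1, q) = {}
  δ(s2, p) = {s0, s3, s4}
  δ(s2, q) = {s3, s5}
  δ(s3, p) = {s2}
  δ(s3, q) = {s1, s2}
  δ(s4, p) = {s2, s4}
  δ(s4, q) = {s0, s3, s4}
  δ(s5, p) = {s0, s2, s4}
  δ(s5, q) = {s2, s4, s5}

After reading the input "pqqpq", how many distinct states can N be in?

6

Start: {s0}
read p: {s2}
read q: {s3, s5}
read q: {s1, s2, s4, s5}
read p: {s0, s2, s3, s4, s5}
read q: {s0, s1, s2, s3, s4, s5}
Final reachable set {s0, s1, s2, s3, s4, s5} has 6 states.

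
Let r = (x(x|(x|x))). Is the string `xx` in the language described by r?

yes

Split as x·x: x matches x and (x|(x|x)) matches x.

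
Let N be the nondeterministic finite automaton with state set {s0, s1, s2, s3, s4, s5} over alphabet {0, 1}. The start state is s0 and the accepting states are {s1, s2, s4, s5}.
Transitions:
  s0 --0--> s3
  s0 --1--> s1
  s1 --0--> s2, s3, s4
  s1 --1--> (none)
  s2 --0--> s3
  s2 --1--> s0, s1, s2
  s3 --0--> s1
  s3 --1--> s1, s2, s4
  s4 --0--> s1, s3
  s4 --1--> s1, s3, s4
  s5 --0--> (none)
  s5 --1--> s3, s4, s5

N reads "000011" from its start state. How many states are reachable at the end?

Start: {s0}
read 0: {s3}
read 0: {s1}
read 0: {s2, s3, s4}
read 0: {s1, s3}
read 1: {s1, s2, s4}
read 1: {s0, s1, s2, s3, s4}
Final reachable set {s0, s1, s2, s3, s4} has 5 states.

5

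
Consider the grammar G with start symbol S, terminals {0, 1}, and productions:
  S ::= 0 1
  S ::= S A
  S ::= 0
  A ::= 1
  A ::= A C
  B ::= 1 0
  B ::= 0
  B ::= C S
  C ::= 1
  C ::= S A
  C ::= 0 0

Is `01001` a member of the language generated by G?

yes

S ⇒ SA ⇒ 0A ⇒ 0AC ⇒ 0ACC ⇒ 01CC ⇒ 0100C ⇒ 01001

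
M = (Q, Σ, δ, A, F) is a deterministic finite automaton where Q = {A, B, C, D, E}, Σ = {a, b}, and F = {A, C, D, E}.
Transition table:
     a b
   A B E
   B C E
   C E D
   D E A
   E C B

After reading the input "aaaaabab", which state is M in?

A --a--> B
B --a--> C
C --a--> E
E --a--> C
C --a--> E
E --b--> B
B --a--> C
C --b--> D

D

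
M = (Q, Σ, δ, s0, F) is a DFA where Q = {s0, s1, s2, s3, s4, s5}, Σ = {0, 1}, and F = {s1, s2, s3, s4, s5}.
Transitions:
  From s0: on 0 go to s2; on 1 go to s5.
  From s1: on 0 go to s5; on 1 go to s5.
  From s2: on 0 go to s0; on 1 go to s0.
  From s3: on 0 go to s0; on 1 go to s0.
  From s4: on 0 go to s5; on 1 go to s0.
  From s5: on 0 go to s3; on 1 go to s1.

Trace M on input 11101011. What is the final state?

s5

s0 --1--> s5
s5 --1--> s1
s1 --1--> s5
s5 --0--> s3
s3 --1--> s0
s0 --0--> s2
s2 --1--> s0
s0 --1--> s5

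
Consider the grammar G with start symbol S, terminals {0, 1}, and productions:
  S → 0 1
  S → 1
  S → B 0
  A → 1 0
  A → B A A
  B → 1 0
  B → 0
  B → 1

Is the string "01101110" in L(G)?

no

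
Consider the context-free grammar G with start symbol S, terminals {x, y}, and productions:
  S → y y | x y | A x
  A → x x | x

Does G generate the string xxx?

S ⇒ Ax ⇒ xxx

yes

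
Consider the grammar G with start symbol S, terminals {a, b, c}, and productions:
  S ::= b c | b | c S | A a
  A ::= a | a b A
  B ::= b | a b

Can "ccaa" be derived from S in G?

yes

S ⇒ cS ⇒ ccS ⇒ ccAa ⇒ ccaa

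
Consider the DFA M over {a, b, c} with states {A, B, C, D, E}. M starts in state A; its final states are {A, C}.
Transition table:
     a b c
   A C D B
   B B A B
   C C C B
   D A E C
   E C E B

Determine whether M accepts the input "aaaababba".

accepted

A --a--> C
C --a--> C
C --a--> C
C --a--> C
C --b--> C
C --a--> C
C --b--> C
C --b--> C
C --a--> C
End in state C, which is an accepting state.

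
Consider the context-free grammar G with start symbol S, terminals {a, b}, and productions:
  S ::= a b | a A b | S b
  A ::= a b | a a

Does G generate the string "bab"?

no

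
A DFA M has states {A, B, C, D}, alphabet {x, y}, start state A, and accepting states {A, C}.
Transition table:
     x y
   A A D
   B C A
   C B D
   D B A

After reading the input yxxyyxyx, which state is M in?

B

A --y--> D
D --x--> B
B --x--> C
C --y--> D
D --y--> A
A --x--> A
A --y--> D
D --x--> B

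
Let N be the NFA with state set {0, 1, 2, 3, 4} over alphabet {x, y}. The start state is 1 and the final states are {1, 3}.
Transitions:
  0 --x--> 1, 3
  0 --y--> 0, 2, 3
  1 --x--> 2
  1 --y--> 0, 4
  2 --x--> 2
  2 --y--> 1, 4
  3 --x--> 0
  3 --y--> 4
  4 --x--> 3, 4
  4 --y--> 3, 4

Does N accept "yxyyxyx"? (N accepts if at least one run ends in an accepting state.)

Start: {1}
read y: {0, 4}
read x: {1, 3, 4}
read y: {0, 3, 4}
read y: {0, 2, 3, 4}
read x: {0, 1, 2, 3, 4}
read y: {0, 1, 2, 3, 4}
read x: {0, 1, 2, 3, 4}
Reachable ∩ accepting = {1, 3} — nonempty.

accepted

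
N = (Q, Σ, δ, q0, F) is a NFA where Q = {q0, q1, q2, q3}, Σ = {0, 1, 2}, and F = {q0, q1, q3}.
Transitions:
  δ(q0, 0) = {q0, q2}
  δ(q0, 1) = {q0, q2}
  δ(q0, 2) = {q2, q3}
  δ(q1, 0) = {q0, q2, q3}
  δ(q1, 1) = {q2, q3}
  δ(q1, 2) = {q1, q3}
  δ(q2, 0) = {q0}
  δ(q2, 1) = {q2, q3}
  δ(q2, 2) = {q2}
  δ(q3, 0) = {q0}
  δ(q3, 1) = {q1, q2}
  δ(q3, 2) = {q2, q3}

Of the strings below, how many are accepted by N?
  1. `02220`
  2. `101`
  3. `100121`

`02220`: accepted
`101`: accepted
`100121`: accepted

3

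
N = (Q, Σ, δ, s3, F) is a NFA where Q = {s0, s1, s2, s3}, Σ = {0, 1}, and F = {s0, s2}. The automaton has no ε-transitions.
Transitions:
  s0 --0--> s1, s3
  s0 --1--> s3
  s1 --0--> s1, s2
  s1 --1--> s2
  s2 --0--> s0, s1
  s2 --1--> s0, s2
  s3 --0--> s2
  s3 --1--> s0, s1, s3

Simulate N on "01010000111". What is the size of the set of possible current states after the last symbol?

4

Start: {s3}
read 0: {s2}
read 1: {s0, s2}
read 0: {s0, s1, s3}
read 1: {s0, s1, s2, s3}
read 0: {s0, s1, s2, s3}
read 0: {s0, s1, s2, s3}
read 0: {s0, s1, s2, s3}
read 0: {s0, s1, s2, s3}
read 1: {s0, s1, s2, s3}
read 1: {s0, s1, s2, s3}
read 1: {s0, s1, s2, s3}
Final reachable set {s0, s1, s2, s3} has 4 states.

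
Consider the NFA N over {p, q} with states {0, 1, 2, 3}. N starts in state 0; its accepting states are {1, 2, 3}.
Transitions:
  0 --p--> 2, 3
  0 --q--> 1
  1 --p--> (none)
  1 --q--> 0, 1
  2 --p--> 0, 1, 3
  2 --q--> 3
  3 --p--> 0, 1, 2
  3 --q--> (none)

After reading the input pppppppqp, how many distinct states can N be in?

Start: {0}
read p: {2, 3}
read p: {0, 1, 2, 3}
read p: {0, 1, 2, 3}
read p: {0, 1, 2, 3}
read p: {0, 1, 2, 3}
read p: {0, 1, 2, 3}
read p: {0, 1, 2, 3}
read q: {0, 1, 3}
read p: {0, 1, 2, 3}
Final reachable set {0, 1, 2, 3} has 4 states.

4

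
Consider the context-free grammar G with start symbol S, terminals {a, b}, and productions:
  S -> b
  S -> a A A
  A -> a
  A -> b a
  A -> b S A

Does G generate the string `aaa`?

S ⇒ aAA ⇒ aaA ⇒ aaa

yes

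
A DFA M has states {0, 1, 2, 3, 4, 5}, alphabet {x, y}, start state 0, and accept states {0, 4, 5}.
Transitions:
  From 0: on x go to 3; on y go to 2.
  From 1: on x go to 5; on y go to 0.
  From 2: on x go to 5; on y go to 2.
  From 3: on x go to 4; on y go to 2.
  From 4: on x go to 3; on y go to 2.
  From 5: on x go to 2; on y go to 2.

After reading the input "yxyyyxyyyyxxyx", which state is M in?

0 --y--> 2
2 --x--> 5
5 --y--> 2
2 --y--> 2
2 --y--> 2
2 --x--> 5
5 --y--> 2
2 --y--> 2
2 --y--> 2
2 --y--> 2
2 --x--> 5
5 --x--> 2
2 --y--> 2
2 --x--> 5

5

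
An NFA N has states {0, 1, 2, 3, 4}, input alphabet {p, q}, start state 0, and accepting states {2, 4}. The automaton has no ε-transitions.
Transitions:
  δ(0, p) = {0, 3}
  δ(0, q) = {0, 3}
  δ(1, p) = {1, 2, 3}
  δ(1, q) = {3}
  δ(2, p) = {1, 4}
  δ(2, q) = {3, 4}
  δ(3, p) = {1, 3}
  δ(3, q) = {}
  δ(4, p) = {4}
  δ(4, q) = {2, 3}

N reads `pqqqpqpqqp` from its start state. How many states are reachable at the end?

3

Start: {0}
read p: {0, 3}
read q: {0, 3}
read q: {0, 3}
read q: {0, 3}
read p: {0, 1, 3}
read q: {0, 3}
read p: {0, 1, 3}
read q: {0, 3}
read q: {0, 3}
read p: {0, 1, 3}
Final reachable set {0, 1, 3} has 3 states.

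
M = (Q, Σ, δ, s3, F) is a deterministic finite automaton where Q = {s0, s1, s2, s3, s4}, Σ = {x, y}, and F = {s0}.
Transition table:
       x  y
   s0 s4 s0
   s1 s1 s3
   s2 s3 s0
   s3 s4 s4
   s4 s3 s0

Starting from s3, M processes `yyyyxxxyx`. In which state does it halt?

s3 --y--> s4
s4 --y--> s0
s0 --y--> s0
s0 --y--> s0
s0 --x--> s4
s4 --x--> s3
s3 --x--> s4
s4 --y--> s0
s0 --x--> s4

s4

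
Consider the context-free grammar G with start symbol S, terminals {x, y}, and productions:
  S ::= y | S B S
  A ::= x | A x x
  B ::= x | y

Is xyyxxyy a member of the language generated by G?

no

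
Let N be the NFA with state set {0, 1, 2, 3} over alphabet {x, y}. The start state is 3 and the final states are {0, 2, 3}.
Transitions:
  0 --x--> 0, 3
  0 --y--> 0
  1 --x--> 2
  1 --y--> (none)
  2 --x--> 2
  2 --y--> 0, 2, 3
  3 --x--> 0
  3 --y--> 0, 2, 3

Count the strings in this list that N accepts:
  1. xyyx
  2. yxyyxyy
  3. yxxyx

xyyx: accepted
yxyyxyy: accepted
yxxyx: accepted

3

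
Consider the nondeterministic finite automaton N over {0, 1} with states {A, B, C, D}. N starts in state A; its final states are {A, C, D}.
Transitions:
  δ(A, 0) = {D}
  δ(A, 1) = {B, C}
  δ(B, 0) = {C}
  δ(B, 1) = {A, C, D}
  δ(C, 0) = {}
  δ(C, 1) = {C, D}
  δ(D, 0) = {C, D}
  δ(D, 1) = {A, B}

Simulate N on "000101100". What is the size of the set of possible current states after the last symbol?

Start: {A}
read 0: {D}
read 0: {C, D}
read 0: {C, D}
read 1: {A, B, C, D}
read 0: {C, D}
read 1: {A, B, C, D}
read 1: {A, B, C, D}
read 0: {C, D}
read 0: {C, D}
Final reachable set {C, D} has 2 states.

2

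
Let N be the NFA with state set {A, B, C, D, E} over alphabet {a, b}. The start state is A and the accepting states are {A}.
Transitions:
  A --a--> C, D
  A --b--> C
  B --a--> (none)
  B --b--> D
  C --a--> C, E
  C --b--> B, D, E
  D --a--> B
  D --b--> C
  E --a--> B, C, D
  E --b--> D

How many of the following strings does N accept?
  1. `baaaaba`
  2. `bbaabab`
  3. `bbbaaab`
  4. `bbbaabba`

`baaaaba`: rejected
`bbaabab`: rejected
`bbbaaab`: rejected
`bbbaabba`: rejected

0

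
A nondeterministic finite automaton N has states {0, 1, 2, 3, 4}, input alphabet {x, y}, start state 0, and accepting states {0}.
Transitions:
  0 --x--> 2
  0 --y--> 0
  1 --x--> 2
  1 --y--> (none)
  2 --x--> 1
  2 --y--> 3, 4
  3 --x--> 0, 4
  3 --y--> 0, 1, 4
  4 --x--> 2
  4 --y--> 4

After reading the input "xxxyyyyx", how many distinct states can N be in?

1

Start: {0}
read x: {2}
read x: {1}
read x: {2}
read y: {3, 4}
read y: {0, 1, 4}
read y: {0, 4}
read y: {0, 4}
read x: {2}
Final reachable set {2} has 1 state.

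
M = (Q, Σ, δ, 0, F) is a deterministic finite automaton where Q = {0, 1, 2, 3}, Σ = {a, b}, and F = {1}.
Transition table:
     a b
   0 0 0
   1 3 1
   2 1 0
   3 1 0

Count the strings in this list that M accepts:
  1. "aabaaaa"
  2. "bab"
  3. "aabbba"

0

"aabaaaa": rejected
"bab": rejected
"aabbba": rejected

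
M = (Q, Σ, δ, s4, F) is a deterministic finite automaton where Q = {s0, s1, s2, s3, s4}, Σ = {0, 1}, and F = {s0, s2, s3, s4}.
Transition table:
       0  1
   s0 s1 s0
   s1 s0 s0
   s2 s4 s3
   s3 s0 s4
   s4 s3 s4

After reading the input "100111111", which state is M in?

s4 --1--> s4
s4 --0--> s3
s3 --0--> s0
s0 --1--> s0
s0 --1--> s0
s0 --1--> s0
s0 --1--> s0
s0 --1--> s0
s0 --1--> s0

s0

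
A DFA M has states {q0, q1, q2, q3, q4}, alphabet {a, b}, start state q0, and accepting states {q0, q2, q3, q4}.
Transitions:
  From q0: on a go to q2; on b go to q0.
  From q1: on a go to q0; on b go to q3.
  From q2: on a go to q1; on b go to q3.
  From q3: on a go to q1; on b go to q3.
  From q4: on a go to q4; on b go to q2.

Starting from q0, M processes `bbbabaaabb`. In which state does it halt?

q3

q0 --b--> q0
q0 --b--> q0
q0 --b--> q0
q0 --a--> q2
q2 --b--> q3
q3 --a--> q1
q1 --a--> q0
q0 --a--> q2
q2 --b--> q3
q3 --b--> q3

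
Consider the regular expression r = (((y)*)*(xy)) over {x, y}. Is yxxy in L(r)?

No split of yxxy into u·v has ((y)*)* matching u and (xy) matching v.

no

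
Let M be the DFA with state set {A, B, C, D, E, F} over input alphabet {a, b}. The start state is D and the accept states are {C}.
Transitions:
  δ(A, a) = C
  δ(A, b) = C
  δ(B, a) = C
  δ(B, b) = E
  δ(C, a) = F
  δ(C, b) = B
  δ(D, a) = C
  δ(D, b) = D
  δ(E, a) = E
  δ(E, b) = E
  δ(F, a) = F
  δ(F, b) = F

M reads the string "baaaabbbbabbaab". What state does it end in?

F

D --b--> D
D --a--> C
C --a--> F
F --a--> F
F --a--> F
F --b--> F
F --b--> F
F --b--> F
F --b--> F
F --a--> F
F --b--> F
F --b--> F
F --a--> F
F --a--> F
F --b--> F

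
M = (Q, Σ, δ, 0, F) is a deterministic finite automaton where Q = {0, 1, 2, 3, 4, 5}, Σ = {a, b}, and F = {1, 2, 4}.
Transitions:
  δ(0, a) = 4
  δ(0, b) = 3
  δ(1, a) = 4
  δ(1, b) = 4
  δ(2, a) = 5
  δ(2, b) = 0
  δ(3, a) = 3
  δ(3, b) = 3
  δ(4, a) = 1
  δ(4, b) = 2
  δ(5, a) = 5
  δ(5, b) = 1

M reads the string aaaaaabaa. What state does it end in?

0 --a--> 4
4 --a--> 1
1 --a--> 4
4 --a--> 1
1 --a--> 4
4 --a--> 1
1 --b--> 4
4 --a--> 1
1 --a--> 4

4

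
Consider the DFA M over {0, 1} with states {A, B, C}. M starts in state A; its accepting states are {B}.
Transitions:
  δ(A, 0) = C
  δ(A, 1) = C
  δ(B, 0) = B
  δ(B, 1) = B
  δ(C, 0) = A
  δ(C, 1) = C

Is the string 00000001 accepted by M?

rejected

A --0--> C
C --0--> A
A --0--> C
C --0--> A
A --0--> C
C --0--> A
A --0--> C
C --1--> C
End in state C, which is not an accepting state.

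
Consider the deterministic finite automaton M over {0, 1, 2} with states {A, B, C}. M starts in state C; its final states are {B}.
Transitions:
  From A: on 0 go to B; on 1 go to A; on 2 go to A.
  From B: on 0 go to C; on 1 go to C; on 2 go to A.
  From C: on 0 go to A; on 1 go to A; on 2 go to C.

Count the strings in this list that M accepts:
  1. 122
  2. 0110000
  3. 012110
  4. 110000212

122: rejected
0110000: accepted
012110: accepted
110000212: rejected

2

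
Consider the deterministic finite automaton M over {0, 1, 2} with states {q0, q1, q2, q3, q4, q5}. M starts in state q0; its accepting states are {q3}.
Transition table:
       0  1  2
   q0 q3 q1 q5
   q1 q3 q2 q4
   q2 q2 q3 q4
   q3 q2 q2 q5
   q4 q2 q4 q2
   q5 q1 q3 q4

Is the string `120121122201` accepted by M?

accepted

q0 --1--> q1
q1 --2--> q4
q4 --0--> q2
q2 --1--> q3
q3 --2--> q5
q5 --1--> q3
q3 --1--> q2
q2 --2--> q4
q4 --2--> q2
q2 --2--> q4
q4 --0--> q2
q2 --1--> q3
End in state q3, which is an accepting state.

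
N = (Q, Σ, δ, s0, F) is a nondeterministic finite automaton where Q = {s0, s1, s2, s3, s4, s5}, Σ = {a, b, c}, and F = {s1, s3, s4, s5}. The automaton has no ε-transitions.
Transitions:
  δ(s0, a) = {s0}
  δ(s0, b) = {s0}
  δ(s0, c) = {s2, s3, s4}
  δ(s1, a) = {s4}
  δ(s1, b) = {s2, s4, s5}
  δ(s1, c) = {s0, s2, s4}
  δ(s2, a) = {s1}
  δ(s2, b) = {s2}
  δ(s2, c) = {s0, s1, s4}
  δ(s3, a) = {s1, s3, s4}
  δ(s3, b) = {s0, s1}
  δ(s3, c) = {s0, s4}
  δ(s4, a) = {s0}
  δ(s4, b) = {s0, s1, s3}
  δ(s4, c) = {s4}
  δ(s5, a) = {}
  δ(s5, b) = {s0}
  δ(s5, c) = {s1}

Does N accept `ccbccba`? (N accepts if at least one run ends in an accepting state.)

Start: {s0}
read c: {s2, s3, s4}
read c: {s0, s1, s4}
read b: {s0, s1, s2, s3, s4, s5}
read c: {s0, s1, s2, s3, s4}
read c: {s0, s1, s2, s3, s4}
read b: {s0, s1, s2, s3, s4, s5}
read a: {s0, s1, s3, s4}
Reachable ∩ accepting = {s1, s3, s4} — nonempty.

accepted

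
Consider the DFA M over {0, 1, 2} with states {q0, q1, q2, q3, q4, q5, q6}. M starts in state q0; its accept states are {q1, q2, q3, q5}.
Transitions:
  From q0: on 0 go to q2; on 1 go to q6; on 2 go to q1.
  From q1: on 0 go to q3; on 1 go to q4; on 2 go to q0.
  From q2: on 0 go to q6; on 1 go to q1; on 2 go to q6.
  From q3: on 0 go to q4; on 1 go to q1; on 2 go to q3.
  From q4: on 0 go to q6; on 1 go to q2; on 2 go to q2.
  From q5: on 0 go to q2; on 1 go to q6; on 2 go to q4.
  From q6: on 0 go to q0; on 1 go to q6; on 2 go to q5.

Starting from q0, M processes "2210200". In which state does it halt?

q4

q0 --2--> q1
q1 --2--> q0
q0 --1--> q6
q6 --0--> q0
q0 --2--> q1
q1 --0--> q3
q3 --0--> q4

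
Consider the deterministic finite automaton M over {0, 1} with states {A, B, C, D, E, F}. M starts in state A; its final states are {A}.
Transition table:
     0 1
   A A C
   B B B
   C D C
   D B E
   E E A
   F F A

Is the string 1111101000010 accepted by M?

accepted

A --1--> C
C --1--> C
C --1--> C
C --1--> C
C --1--> C
C --0--> D
D --1--> E
E --0--> E
E --0--> E
E --0--> E
E --0--> E
E --1--> A
A --0--> A
End in state A, which is an accepting state.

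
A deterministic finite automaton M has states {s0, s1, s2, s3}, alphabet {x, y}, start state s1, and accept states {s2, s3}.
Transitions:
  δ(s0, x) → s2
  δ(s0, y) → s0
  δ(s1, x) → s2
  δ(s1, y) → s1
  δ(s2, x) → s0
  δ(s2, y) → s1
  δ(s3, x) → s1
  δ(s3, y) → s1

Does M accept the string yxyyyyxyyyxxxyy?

rejected

s1 --y--> s1
s1 --x--> s2
s2 --y--> s1
s1 --y--> s1
s1 --y--> s1
s1 --y--> s1
s1 --x--> s2
s2 --y--> s1
s1 --y--> s1
s1 --y--> s1
s1 --x--> s2
s2 --x--> s0
s0 --x--> s2
s2 --y--> s1
s1 --y--> s1
End in state s1, which is not an accepting state.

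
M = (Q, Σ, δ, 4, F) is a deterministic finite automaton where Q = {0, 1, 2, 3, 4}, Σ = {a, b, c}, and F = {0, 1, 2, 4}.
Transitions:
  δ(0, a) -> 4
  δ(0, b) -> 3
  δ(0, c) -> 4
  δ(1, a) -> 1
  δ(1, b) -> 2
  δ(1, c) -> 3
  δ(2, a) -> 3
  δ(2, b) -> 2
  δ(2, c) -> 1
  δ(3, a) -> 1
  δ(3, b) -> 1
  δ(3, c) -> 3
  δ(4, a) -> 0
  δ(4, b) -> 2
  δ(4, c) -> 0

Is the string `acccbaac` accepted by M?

4 --a--> 0
0 --c--> 4
4 --c--> 0
0 --c--> 4
4 --b--> 2
2 --a--> 3
3 --a--> 1
1 --c--> 3
End in state 3, which is not an accepting state.

rejected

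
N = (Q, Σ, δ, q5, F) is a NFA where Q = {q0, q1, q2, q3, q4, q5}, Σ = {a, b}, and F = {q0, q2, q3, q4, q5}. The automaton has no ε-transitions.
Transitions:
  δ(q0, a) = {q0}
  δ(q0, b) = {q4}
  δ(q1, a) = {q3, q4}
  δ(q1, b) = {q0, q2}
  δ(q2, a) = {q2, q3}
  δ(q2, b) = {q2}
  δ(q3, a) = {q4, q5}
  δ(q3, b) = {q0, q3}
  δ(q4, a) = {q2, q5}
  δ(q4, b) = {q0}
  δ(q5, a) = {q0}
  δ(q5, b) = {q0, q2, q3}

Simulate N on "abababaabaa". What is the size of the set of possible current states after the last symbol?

Start: {q5}
read a: {q0}
read b: {q4}
read a: {q2, q5}
read b: {q0, q2, q3}
read a: {q0, q2, q3, q4, q5}
read b: {q0, q2, q3, q4}
read a: {q0, q2, q3, q4, q5}
read a: {q0, q2, q3, q4, q5}
read b: {q0, q2, q3, q4}
read a: {q0, q2, q3, q4, q5}
read a: {q0, q2, q3, q4, q5}
Final reachable set {q0, q2, q3, q4, q5} has 5 states.

5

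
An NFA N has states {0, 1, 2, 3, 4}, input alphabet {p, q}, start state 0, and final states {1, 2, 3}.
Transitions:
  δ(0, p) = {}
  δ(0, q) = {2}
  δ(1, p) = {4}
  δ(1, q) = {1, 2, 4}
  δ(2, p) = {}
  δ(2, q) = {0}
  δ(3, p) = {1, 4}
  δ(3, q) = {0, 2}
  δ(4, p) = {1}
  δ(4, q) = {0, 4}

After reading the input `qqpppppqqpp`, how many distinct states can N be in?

0

Start: {0}
read q: {2}
read q: {0}
read p: {}
The reachable set is empty and stays empty for the remaining 8 symbols.
Final reachable set {} has 0 states.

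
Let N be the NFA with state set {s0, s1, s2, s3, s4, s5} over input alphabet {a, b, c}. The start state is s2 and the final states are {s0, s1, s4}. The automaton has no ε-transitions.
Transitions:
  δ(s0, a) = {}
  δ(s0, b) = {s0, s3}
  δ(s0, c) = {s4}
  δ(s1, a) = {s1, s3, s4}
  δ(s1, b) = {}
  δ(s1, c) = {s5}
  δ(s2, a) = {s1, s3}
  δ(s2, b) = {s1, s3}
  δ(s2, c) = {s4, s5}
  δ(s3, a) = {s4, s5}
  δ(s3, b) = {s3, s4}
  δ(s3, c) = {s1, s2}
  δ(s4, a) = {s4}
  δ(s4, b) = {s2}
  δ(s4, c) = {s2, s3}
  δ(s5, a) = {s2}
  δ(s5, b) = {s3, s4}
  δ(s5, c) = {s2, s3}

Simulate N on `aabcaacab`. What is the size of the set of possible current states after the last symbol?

4

Start: {s2}
read a: {s1, s3}
read a: {s1, s3, s4, s5}
read b: {s2, s3, s4}
read c: {s1, s2, s3, s4, s5}
read a: {s1, s2, s3, s4, s5}
read a: {s1, s2, s3, s4, s5}
read c: {s1, s2, s3, s4, s5}
read a: {s1, s2, s3, s4, s5}
read b: {s1, s2, s3, s4}
Final reachable set {s1, s2, s3, s4} has 4 states.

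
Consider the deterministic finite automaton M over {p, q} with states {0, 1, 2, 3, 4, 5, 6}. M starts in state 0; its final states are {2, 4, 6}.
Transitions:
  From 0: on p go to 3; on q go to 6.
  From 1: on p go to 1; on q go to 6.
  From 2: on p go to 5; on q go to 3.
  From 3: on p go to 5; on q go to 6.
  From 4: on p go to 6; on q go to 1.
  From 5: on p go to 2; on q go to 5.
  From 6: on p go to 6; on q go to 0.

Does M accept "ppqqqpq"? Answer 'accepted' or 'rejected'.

0 --p--> 3
3 --p--> 5
5 --q--> 5
5 --q--> 5
5 --q--> 5
5 --p--> 2
2 --q--> 3
End in state 3, which is not an accepting state.

rejected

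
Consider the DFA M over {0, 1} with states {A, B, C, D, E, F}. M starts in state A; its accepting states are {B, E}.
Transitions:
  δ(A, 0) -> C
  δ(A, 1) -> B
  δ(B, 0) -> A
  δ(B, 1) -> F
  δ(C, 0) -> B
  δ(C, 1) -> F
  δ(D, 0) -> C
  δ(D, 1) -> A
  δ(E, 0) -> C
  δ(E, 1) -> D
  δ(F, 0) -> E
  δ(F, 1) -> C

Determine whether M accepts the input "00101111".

A --0--> C
C --0--> B
B --1--> F
F --0--> E
E --1--> D
D --1--> A
A --1--> B
B --1--> F
End in state F, which is not an accepting state.

rejected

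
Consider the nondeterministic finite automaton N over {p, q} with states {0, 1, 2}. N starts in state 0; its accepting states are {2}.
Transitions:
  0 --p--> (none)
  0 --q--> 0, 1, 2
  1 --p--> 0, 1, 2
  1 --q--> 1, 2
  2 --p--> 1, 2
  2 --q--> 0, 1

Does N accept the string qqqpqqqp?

accepted

Start: {0}
read q: {0, 1, 2}
read q: {0, 1, 2}
read q: {0, 1, 2}
read p: {0, 1, 2}
read q: {0, 1, 2}
read q: {0, 1, 2}
read q: {0, 1, 2}
read p: {0, 1, 2}
Reachable ∩ accepting = {2} — nonempty.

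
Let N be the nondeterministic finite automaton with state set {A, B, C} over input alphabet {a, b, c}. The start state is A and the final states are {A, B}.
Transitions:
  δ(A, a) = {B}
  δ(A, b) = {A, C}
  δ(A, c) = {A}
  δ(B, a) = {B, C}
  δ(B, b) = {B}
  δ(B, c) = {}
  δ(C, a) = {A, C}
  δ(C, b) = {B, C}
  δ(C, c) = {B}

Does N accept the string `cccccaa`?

accepted

Start: {A}
read c: {A}
read c: {A}
read c: {A}
read c: {A}
read c: {A}
read a: {B}
read a: {B, C}
Reachable ∩ accepting = {B} — nonempty.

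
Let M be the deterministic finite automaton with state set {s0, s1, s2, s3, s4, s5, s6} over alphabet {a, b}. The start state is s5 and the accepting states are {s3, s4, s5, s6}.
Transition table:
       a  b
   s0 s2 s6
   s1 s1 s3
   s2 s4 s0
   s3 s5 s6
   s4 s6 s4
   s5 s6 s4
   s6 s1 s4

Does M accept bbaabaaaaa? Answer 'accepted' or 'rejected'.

rejected

s5 --b--> s4
s4 --b--> s4
s4 --a--> s6
s6 --a--> s1
s1 --b--> s3
s3 --a--> s5
s5 --a--> s6
s6 --a--> s1
s1 --a--> s1
s1 --a--> s1
End in state s1, which is not an accepting state.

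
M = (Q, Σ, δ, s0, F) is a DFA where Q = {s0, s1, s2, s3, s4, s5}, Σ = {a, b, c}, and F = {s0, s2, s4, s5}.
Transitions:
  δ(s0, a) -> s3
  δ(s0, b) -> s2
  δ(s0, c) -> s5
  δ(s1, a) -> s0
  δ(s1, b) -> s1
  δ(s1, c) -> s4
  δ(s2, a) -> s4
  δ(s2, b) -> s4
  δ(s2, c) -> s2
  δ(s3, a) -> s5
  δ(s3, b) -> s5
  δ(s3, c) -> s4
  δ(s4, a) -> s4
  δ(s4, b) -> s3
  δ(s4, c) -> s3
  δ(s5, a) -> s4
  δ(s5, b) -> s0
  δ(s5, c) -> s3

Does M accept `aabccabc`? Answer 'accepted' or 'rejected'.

s0 --a--> s3
s3 --a--> s5
s5 --b--> s0
s0 --c--> s5
s5 --c--> s3
s3 --a--> s5
s5 --b--> s0
s0 --c--> s5
End in state s5, which is an accepting state.

accepted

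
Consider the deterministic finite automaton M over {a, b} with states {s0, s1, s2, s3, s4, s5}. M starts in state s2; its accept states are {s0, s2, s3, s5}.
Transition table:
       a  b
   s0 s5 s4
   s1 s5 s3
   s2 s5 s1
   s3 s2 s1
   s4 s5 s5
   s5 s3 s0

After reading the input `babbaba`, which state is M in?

s2 --b--> s1
s1 --a--> s5
s5 --b--> s0
s0 --b--> s4
s4 --a--> s5
s5 --b--> s0
s0 --a--> s5

s5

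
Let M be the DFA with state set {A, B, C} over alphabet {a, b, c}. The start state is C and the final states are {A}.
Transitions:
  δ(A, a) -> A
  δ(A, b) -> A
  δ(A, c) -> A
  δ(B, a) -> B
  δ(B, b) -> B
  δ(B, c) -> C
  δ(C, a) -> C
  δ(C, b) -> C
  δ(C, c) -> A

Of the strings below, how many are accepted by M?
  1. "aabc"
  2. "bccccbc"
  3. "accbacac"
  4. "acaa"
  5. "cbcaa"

"aabc": accepted
"bccccbc": accepted
"accbacac": accepted
"acaa": accepted
"cbcaa": accepted

5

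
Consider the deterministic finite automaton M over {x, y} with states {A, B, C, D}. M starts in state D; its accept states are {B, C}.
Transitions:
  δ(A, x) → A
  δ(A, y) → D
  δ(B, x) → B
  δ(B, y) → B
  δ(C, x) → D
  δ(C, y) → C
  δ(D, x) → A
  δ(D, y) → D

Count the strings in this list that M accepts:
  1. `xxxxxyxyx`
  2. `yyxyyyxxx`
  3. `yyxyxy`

0

`xxxxxyxyx`: rejected
`yyxyyyxxx`: rejected
`yyxyxy`: rejected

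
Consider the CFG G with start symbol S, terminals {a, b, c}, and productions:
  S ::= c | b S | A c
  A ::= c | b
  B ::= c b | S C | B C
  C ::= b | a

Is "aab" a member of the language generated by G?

no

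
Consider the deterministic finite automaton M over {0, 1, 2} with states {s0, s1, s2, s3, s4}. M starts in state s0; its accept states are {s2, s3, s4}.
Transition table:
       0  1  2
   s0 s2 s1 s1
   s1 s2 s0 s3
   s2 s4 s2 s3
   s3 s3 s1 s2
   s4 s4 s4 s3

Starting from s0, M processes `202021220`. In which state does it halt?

s0 --2--> s1
s1 --0--> s2
s2 --2--> s3
s3 --0--> s3
s3 --2--> s2
s2 --1--> s2
s2 --2--> s3
s3 --2--> s2
s2 --0--> s4

s4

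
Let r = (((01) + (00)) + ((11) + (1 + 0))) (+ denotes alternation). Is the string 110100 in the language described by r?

no

Neither ((01)+(00)) nor ((11)+(1+0)) matches 110100.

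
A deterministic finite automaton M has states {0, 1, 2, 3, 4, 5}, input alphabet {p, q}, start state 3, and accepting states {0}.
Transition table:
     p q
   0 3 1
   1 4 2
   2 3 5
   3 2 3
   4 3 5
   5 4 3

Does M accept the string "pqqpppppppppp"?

3 --p--> 2
2 --q--> 5
5 --q--> 3
3 --p--> 2
2 --p--> 3
3 --p--> 2
2 --p--> 3
3 --p--> 2
2 --p--> 3
3 --p--> 2
2 --p--> 3
3 --p--> 2
2 --p--> 3
End in state 3, which is not an accepting state.

rejected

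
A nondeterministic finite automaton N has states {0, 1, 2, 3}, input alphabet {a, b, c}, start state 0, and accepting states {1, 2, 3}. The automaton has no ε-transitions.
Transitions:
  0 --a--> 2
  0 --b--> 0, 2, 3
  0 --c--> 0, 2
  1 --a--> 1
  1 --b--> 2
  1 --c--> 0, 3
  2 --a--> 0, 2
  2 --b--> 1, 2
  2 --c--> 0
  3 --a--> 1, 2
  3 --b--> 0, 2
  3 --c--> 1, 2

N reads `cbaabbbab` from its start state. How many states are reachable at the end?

Start: {0}
read c: {0, 2}
read b: {0, 1, 2, 3}
read a: {0, 1, 2}
read a: {0, 1, 2}
read b: {0, 1, 2, 3}
read b: {0, 1, 2, 3}
read b: {0, 1, 2, 3}
read a: {0, 1, 2}
read b: {0, 1, 2, 3}
Final reachable set {0, 1, 2, 3} has 4 states.

4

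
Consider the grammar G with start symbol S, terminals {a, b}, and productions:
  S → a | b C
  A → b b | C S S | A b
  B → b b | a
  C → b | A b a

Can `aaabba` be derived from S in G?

no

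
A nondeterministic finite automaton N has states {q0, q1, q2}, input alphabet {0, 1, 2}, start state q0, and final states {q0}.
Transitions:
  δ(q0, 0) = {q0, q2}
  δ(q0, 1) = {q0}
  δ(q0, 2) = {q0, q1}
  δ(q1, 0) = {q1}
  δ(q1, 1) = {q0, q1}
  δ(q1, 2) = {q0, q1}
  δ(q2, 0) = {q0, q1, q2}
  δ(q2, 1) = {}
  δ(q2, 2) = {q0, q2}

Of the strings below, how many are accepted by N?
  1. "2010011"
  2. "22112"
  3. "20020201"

3

"2010011": accepted
"22112": accepted
"20020201": accepted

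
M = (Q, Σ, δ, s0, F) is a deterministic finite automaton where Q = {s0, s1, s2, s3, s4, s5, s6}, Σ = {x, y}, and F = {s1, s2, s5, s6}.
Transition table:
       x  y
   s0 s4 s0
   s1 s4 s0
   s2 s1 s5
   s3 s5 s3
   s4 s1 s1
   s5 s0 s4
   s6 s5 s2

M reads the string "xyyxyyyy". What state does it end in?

s0

s0 --x--> s4
s4 --y--> s1
s1 --y--> s0
s0 --x--> s4
s4 --y--> s1
s1 --y--> s0
s0 --y--> s0
s0 --y--> s0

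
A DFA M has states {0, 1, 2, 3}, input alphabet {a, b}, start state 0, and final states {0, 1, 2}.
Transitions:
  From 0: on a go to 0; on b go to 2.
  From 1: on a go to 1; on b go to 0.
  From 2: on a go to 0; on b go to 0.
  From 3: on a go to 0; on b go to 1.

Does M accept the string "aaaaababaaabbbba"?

accepted

0 --a--> 0
0 --a--> 0
0 --a--> 0
0 --a--> 0
0 --a--> 0
0 --b--> 2
2 --a--> 0
0 --b--> 2
2 --a--> 0
0 --a--> 0
0 --a--> 0
0 --b--> 2
2 --b--> 0
0 --b--> 2
2 --b--> 0
0 --a--> 0
End in state 0, which is an accepting state.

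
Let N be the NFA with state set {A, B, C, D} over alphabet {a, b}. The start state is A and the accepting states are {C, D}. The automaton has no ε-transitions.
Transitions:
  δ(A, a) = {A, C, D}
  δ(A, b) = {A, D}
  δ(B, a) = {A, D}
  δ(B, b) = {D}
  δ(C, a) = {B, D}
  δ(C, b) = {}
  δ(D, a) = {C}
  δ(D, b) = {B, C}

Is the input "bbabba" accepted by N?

Start: {A}
read b: {A, D}
read b: {A, B, C, D}
read a: {A, B, C, D}
read b: {A, B, C, D}
read b: {A, B, C, D}
read a: {A, B, C, D}
Reachable ∩ accepting = {C, D} — nonempty.

accepted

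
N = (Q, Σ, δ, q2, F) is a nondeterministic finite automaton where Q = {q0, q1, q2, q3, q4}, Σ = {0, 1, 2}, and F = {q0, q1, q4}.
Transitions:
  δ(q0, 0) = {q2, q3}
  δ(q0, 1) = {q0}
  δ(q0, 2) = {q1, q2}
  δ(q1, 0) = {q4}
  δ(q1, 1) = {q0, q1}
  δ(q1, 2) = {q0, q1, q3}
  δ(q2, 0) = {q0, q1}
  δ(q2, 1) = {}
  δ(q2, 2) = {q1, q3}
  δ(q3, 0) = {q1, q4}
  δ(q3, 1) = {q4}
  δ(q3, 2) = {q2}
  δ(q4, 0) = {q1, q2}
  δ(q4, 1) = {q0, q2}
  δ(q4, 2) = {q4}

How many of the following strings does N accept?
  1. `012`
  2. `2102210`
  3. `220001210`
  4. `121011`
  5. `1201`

3

`012`: accepted
`2102210`: accepted
`220001210`: accepted
`121011`: rejected
`1201`: rejected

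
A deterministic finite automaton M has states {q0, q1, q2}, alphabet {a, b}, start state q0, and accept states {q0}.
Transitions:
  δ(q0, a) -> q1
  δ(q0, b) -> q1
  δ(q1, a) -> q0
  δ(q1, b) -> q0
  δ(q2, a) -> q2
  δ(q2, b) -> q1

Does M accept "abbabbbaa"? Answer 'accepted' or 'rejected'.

rejected

q0 --a--> q1
q1 --b--> q0
q0 --b--> q1
q1 --a--> q0
q0 --b--> q1
q1 --b--> q0
q0 --b--> q1
q1 --a--> q0
q0 --a--> q1
End in state q1, which is not an accepting state.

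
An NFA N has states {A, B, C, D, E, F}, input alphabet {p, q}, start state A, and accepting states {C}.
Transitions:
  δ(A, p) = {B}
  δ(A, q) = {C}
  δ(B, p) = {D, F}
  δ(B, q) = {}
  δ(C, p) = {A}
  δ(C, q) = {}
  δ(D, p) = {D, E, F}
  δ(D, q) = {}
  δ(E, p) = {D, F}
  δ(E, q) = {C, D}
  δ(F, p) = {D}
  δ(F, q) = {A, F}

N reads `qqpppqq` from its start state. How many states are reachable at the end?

0

Start: {A}
read q: {C}
read q: {}
The reachable set is empty and stays empty for the remaining 5 symbols.
Final reachable set {} has 0 states.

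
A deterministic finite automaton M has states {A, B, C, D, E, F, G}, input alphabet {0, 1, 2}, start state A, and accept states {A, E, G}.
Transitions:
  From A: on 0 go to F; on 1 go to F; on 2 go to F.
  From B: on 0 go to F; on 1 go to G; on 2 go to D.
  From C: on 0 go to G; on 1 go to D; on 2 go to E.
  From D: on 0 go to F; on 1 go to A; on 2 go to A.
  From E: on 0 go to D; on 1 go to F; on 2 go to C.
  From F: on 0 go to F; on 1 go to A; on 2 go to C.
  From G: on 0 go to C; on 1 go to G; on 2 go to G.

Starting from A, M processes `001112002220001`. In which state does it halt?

A --0--> F
F --0--> F
F --1--> A
A --1--> F
F --1--> A
A --2--> F
F --0--> F
F --0--> F
F --2--> C
C --2--> E
E --2--> C
C --0--> G
G --0--> C
C --0--> G
G --1--> G

G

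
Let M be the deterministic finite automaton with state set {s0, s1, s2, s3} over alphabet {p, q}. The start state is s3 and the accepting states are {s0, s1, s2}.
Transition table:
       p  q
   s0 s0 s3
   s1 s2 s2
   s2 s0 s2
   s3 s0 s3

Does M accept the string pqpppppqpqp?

accepted

s3 --p--> s0
s0 --q--> s3
s3 --p--> s0
s0 --p--> s0
s0 --p--> s0
s0 --p--> s0
s0 --p--> s0
s0 --q--> s3
s3 --p--> s0
s0 --q--> s3
s3 --p--> s0
End in state s0, which is an accepting state.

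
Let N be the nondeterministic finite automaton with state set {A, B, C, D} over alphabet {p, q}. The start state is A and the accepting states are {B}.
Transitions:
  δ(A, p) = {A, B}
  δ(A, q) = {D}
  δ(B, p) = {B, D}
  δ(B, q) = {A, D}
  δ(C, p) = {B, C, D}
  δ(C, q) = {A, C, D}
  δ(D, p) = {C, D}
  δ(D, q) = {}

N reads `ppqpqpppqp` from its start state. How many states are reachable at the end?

4

Start: {A}
read p: {A, B}
read p: {A, B, D}
read q: {A, D}
read p: {A, B, C, D}
read q: {A, C, D}
read p: {A, B, C, D}
read p: {A, B, C, D}
read p: {A, B, C, D}
read q: {A, C, D}
read p: {A, B, C, D}
Final reachable set {A, B, C, D} has 4 states.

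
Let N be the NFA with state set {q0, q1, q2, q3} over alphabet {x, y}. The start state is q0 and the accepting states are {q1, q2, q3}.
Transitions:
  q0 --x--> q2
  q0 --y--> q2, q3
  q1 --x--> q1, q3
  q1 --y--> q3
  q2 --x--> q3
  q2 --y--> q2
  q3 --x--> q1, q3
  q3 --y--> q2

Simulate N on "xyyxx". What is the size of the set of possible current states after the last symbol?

2

Start: {q0}
read x: {q2}
read y: {q2}
read y: {q2}
read x: {q3}
read x: {q1, q3}
Final reachable set {q1, q3} has 2 states.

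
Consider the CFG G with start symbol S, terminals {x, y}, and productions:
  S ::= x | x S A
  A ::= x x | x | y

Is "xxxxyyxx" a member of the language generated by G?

S ⇒ xSA ⇒ xxSAA ⇒ xxxSAAA ⇒ xxxxAAA ⇒ xxxxyAA ⇒ xxxxyyA ⇒ xxxxyyxx

yes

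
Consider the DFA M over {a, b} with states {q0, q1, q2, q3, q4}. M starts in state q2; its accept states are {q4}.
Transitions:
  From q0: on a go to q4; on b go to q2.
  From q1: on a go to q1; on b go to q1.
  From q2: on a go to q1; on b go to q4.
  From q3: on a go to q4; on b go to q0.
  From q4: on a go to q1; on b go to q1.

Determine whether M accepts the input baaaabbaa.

q2 --b--> q4
q4 --a--> q1
q1 --a--> q1
q1 --a--> q1
q1 --a--> q1
q1 --b--> q1
q1 --b--> q1
q1 --a--> q1
q1 --a--> q1
End in state q1, which is not an accepting state.

rejected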